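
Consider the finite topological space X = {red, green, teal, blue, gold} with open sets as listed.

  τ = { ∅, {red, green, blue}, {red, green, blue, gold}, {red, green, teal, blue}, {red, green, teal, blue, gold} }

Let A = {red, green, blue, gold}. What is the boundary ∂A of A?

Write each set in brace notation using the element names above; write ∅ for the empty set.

{teal}

open subsets of A: ∅, {red, green, blue}, {red, green, blue, gold}; so int(A) = {red, green, blue, gold}
closure: X∖int(X∖A) = X∖∅ = {red, green, teal, blue, gold}
∂A = {red, green, teal, blue, gold} minus {red, green, blue, gold} = {teal}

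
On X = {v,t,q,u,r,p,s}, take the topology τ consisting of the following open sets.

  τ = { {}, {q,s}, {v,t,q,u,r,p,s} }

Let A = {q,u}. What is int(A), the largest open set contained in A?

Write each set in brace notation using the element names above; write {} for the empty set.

U open, U⊆A: {}. int(A) = ⋃ = {}

{}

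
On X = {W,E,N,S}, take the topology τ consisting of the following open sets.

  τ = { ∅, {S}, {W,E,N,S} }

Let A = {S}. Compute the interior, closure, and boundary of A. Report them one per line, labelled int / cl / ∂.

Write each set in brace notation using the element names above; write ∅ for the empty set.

int(A) = {S}
cl(A)  = {W,E,N,S}
∂A     = {W,E,N}

U open, U⊆A: ∅, {S}. int(A) = ⋃ = {S}
X∖A={W,E,N}, int(X∖A)=∅, hence cl(A)={W,E,N,S}
∂A: remove int from cl → {W,E,N}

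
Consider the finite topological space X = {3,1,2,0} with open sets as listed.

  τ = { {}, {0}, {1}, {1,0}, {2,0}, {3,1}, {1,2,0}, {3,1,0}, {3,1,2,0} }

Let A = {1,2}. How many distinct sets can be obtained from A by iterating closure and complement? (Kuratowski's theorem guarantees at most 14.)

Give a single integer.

8

cl via duality: int({3,0}) = {0}, so X∖{0} = {3,1,2}
Write k for closure, c for complement:
  1. A     = {1,2}
  2. kA    = {3,1,2}
  3. cA    = {3,0}
  4. ckA   = {0}
  5. kcA   = {3,2,0}
  6. kckA  = {2,0}
  7. ckcA  = {1}
  8. ckckA = {3,1}
applying k or c yields no new set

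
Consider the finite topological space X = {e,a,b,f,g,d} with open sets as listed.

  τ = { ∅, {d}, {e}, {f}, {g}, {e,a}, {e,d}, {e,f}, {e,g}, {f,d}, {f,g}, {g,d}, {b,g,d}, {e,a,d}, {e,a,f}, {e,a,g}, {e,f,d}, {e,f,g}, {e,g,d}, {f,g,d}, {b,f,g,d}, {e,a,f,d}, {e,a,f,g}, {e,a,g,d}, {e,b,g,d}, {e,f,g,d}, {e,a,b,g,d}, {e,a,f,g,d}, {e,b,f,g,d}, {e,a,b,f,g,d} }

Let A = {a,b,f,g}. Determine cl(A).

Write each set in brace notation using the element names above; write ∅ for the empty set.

closure: X∖int(X∖A) = X∖{e,d} = {a,b,f,g}

{a,b,f,g}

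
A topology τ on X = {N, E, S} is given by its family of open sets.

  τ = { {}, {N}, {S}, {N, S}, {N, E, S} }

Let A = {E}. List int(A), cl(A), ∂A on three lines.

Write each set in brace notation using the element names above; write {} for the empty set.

interior: largest open inside A is {} (from {})
cl via duality: int({N, S}) = {N, S}, so X∖{N, S} = {E}
cl∖int = {E}

int(A) = {}
cl(A)  = {E}
∂A     = {E}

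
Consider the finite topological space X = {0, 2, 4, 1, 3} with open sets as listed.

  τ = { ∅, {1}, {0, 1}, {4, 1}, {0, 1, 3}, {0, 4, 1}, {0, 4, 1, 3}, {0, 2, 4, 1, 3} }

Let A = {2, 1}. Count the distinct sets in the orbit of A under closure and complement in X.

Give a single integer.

X∖A={0, 4, 3}, int(X∖A)=∅, hence cl(A)={0, 2, 4, 1, 3}
Orbit (k=closure, c=complement):
  1. A     = {2, 1}
  2. kA    = {0, 2, 4, 1, 3}
  3. cA    = {0, 4, 3}
  4. ckA   = ∅
  5. kcA   = {0, 2, 4, 3}
  6. ckcA  = {1}
(closed under both — stop)

6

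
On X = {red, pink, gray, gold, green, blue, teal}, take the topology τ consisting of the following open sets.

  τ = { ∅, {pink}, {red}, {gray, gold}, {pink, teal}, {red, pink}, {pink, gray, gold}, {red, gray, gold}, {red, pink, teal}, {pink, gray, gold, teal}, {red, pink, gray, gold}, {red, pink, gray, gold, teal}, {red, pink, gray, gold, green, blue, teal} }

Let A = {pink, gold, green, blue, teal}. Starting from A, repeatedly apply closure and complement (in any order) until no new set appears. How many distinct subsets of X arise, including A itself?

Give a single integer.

10

X∖A={red, gray}, int(X∖A)={red}, hence cl(A)={pink, gray, gold, green, blue, teal}
Orbit (k=closure, c=complement):
  1. A     = {pink, gold, green, blue, teal}
  2. kA    = {pink, gray, gold, green, blue, teal}
  3. cA    = {red, gray}
  4. ckA   = {red}
  5. kcA   = {red, gray, gold, green, blue}
  6. kckA  = {red, green, blue}
  7. ckcA  = {pink, teal}
  8. ckckA = {pink, gray, gold, teal}
  9. kckcA = {pink, green, blue, teal}
  10. ckckcA = {red, gray, gold}
(closed under both — stop)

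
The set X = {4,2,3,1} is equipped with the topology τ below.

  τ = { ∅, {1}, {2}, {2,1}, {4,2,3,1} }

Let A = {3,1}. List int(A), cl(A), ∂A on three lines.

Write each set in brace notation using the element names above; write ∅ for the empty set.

int(A) = {1}
cl(A)  = {4,3,1}
∂A     = {4,3}

open subsets of A: ∅, {1}; so int(A) = {1}
closure: X∖int(X∖A) = X∖{2} = {4,3,1}
∂A = {4,3,1} minus {1} = {4,3}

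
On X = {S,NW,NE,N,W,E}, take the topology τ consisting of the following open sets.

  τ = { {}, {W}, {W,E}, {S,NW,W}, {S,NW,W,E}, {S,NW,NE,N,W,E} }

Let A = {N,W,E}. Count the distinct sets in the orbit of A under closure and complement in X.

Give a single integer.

6

X∖A={S,NW,NE}, int(X∖A)={}, hence cl(A)={S,NW,NE,N,W,E}
Orbit (k=closure, c=complement):
  1. A     = {N,W,E}
  2. kA    = {S,NW,NE,N,W,E}
  3. cA    = {S,NW,NE}
  4. ckA   = {}
  5. kcA   = {S,NW,NE,N}
  6. ckcA  = {W,E}
(closed under both — stop)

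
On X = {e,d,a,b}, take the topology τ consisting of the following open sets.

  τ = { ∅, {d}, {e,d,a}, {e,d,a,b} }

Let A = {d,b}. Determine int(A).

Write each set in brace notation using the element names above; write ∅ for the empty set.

{d}

interior: largest open inside A is {d} (from ∅, {d})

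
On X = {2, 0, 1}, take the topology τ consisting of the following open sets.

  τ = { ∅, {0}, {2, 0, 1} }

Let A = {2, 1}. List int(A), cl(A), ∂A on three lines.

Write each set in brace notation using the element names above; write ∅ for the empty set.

int(A) = ∅
cl(A)  = {2, 1}
∂A     = {2, 1}

opens ⊆ A: ∅; union → int = ∅
complement {0}; its interior {0}; cl(A) = X∖{0} = {2, 1}
boundary = {2, 1} ∖ ∅ = {2, 1}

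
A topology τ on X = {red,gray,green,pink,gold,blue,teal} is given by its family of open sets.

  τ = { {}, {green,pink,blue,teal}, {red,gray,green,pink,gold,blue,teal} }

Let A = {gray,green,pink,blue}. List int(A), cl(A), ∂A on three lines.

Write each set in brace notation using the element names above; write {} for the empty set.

opens ⊆ A: {}; union → int = {}
complement {red,gold,teal}; its interior {}; cl(A) = X∖{} = {red,gray,green,pink,gold,blue,teal}
boundary = {red,gray,green,pink,gold,blue,teal} ∖ {} = {red,gray,green,pink,gold,blue,teal}

int(A) = {}
cl(A)  = {red,gray,green,pink,gold,blue,teal}
∂A     = {red,gray,green,pink,gold,blue,teal}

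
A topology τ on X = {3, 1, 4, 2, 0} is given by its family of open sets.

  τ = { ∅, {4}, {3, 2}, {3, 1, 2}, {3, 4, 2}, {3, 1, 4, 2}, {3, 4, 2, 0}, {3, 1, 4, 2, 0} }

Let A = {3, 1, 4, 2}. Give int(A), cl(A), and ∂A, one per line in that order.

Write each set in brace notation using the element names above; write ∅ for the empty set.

open subsets of A: ∅, {4}, {3, 2}, {3, 4, 2}, {3, 1, 2}, {3, 1, 4, 2}; so int(A) = {3, 1, 4, 2}
closure: X∖int(X∖A) = X∖∅ = {3, 1, 4, 2, 0}
∂A = {3, 1, 4, 2, 0} minus {3, 1, 4, 2} = {0}

int(A) = {3, 1, 4, 2}
cl(A)  = {3, 1, 4, 2, 0}
∂A     = {0}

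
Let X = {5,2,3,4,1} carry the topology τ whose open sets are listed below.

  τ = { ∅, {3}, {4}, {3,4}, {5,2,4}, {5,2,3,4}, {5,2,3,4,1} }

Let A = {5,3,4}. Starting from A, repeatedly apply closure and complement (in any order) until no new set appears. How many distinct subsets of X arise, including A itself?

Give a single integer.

cl via duality: int({2,1}) = ∅, so X∖∅ = {5,2,3,4,1}
Write k for closure, c for complement:
  1. A     = {5,3,4}
  2. kA    = {5,2,3,4,1}
  3. cA    = {2,1}
  4. ckA   = ∅
  5. kcA   = {5,2,1}
  6. ckcA  = {3,4}
applying k or c yields no new set

6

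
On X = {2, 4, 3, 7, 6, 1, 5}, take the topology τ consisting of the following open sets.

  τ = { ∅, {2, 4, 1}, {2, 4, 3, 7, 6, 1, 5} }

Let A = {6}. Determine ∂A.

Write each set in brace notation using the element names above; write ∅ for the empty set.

{3, 7, 6, 5}

open subsets of A: ∅; so int(A) = ∅
closure: X∖int(X∖A) = X∖{2, 4, 1} = {3, 7, 6, 5}
∂A = {3, 7, 6, 5} minus ∅ = {3, 7, 6, 5}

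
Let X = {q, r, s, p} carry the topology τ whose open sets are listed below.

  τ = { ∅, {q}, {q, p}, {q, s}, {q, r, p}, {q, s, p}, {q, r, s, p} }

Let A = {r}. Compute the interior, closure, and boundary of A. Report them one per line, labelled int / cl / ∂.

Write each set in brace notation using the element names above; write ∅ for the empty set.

opens ⊆ A: ∅; union → int = ∅
complement {q, s, p}; its interior {q, s, p}; cl(A) = X∖{q, s, p} = {r}
boundary = {r} ∖ ∅ = {r}

int(A) = ∅
cl(A)  = {r}
∂A     = {r}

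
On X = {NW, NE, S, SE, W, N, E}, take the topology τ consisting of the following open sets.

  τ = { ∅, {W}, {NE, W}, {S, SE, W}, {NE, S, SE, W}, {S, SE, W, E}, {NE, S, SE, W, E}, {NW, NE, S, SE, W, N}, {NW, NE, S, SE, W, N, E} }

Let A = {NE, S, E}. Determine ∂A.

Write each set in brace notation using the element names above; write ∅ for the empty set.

{NW, NE, S, SE, N, E}

U open, U⊆A: ∅. int(A) = ⋃ = ∅
X∖A={NW, SE, W, N}, int(X∖A)={W}, hence cl(A)={NW, NE, S, SE, N, E}
∂A: remove int from cl → {NW, NE, S, SE, N, E}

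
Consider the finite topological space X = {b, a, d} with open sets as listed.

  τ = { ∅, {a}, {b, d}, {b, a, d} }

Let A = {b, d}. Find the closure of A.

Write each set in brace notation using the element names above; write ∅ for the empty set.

{b, d}

X∖A={a}, int(X∖A)={a}, hence cl(A)={b, d}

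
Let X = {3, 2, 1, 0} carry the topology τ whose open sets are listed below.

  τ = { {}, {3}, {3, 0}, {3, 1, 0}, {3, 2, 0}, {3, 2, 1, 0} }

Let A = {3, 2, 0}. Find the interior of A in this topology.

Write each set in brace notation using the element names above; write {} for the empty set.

interior: largest open inside A is {3, 2, 0} (from {}, {3}, {3, 0}, {3, 2, 0})

{3, 2, 0}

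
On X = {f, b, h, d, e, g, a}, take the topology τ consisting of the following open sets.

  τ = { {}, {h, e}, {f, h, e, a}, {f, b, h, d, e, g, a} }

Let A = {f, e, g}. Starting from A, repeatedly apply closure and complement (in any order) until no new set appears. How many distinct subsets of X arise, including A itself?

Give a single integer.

4

closure: X∖int(X∖A) = X∖{} = {f, b, h, d, e, g, a}
Let k=closure and c=complement:
  1. A     = {f, e, g}
  2. kA    = {f, b, h, d, e, g, a}
  3. cA    = {b, h, d, a}
  4. ckA   = {}
— saturated at 4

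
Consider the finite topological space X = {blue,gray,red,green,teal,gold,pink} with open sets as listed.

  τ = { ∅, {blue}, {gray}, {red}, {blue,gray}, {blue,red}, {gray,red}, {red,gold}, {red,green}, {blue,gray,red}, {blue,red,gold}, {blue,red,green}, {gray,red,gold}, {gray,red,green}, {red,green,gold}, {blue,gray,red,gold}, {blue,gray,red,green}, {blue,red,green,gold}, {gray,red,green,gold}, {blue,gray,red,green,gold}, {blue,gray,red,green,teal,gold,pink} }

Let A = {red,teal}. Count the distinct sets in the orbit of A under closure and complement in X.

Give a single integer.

8

complement {blue,gray,green,gold,pink}; its interior {blue,gray}; cl(A) = X∖{blue,gray} = {red,green,teal,gold,pink}
With k = closure, c = complement:
  1. A     = {red,teal}
  2. kA    = {red,green,teal,gold,pink}
  3. cA    = {blue,gray,green,gold,pink}
  4. ckA   = {blue,gray}
  5. kcA   = {blue,gray,green,teal,gold,pink}
  6. kckA  = {blue,gray,teal,pink}
  7. ckcA  = {red}
  8. ckckA = {red,green,gold}
k, c of each give nothing new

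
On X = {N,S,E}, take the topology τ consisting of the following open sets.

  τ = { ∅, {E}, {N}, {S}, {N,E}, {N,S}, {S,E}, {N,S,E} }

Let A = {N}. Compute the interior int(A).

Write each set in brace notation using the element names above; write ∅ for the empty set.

open subsets of A: ∅, {N}; so int(A) = {N}

{N}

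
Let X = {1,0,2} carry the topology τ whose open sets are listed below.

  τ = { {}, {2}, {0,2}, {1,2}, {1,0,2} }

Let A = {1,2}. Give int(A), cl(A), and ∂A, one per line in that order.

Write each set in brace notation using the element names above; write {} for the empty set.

int(A) = {1,2}
cl(A)  = {1,0,2}
∂A     = {0}

opens ⊆ A: {}, {2}, {1,2}; union → int = {1,2}
complement {0}; its interior {}; cl(A) = X∖{} = {1,0,2}
boundary = {1,0,2} ∖ {1,2} = {0}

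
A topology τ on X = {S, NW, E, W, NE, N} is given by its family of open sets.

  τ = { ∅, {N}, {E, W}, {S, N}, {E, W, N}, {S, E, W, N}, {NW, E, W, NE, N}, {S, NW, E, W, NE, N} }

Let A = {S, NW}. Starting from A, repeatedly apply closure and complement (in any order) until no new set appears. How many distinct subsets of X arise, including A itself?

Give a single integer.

6

closure: X∖int(X∖A) = X∖{E, W, N} = {S, NW, NE}
Let k=closure and c=complement:
  1. A     = {S, NW}
  2. kA    = {S, NW, NE}
  3. cA    = {E, W, NE, N}
  4. ckA   = {E, W, N}
  5. kcA   = {S, NW, E, W, NE, N}
  6. ckcA  = ∅
— saturated at 6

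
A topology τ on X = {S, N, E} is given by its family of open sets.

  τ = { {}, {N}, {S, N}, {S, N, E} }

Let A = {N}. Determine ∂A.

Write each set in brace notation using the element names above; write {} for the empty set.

open subsets of A: {}, {N}; so int(A) = {N}
closure: X∖int(X∖A) = X∖{} = {S, N, E}
∂A = {S, N, E} minus {N} = {S, E}

{S, E}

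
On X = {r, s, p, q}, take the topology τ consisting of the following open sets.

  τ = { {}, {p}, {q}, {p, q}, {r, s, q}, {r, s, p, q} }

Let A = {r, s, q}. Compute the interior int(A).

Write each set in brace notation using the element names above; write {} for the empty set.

opens ⊆ A: {}, {q}, {r, s, q}; union → int = {r, s, q}

{r, s, q}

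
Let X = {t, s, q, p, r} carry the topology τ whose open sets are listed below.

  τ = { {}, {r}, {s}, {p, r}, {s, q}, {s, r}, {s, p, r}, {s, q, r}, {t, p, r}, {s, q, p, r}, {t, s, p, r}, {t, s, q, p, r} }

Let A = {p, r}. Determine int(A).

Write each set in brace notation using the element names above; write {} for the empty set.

opens ⊆ A: {}, {r}, {p, r}; union → int = {p, r}

{p, r}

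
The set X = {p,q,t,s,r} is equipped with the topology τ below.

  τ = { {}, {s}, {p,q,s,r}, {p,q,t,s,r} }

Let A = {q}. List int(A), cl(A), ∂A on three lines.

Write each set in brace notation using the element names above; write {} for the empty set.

int(A) = {}
cl(A)  = {p,q,t,r}
∂A     = {p,q,t,r}

U open, U⊆A: {}. int(A) = ⋃ = {}
X∖A={p,t,s,r}, int(X∖A)={s}, hence cl(A)={p,q,t,r}
∂A: remove int from cl → {p,q,t,r}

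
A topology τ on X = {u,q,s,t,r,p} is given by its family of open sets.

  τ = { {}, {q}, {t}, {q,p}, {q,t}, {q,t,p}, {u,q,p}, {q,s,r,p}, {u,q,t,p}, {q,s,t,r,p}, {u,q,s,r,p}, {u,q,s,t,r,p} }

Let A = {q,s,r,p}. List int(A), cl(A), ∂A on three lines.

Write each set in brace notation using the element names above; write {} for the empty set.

opens ⊆ A: {}, {q}, {q,p}, {q,s,r,p}; union → int = {q,s,r,p}
complement {u,t}; its interior {t}; cl(A) = X∖{t} = {u,q,s,r,p}
boundary = {u,q,s,r,p} ∖ {q,s,r,p} = {u}

int(A) = {q,s,r,p}
cl(A)  = {u,q,s,r,p}
∂A     = {u}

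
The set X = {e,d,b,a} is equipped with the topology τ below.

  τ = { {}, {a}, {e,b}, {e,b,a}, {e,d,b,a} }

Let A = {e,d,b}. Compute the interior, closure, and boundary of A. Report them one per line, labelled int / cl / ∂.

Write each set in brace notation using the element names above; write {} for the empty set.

int(A) = {e,b}
cl(A)  = {e,d,b}
∂A     = {d}

open subsets of A: {}, {e,b}; so int(A) = {e,b}
closure: X∖int(X∖A) = X∖{a} = {e,d,b}
∂A = {e,d,b} minus {e,b} = {d}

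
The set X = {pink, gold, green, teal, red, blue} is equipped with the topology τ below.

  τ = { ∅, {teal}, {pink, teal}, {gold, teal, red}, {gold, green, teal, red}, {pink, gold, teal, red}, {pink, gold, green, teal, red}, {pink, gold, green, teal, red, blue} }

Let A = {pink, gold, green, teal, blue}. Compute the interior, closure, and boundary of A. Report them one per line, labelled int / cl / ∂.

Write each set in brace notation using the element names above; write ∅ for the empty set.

int(A) = {pink, teal}
cl(A)  = {pink, gold, green, teal, red, blue}
∂A     = {gold, green, red, blue}

interior: largest open inside A is {pink, teal} (from ∅, {teal}, {pink, teal})
cl via duality: int({red}) = ∅, so X∖∅ = {pink, gold, green, teal, red, blue}
cl∖int = {gold, green, red, blue}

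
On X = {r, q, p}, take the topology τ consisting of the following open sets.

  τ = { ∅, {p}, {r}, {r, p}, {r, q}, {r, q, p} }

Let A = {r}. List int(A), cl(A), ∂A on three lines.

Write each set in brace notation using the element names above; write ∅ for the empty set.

U open, U⊆A: ∅, {r}. int(A) = ⋃ = {r}
X∖A={q, p}, int(X∖A)={p}, hence cl(A)={r, q}
∂A: remove int from cl → {q}

int(A) = {r}
cl(A)  = {r, q}
∂A     = {q}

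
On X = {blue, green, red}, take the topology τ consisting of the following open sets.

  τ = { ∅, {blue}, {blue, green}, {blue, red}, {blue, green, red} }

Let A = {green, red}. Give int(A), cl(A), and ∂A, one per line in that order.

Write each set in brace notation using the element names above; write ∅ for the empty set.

int(A) = ∅
cl(A)  = {green, red}
∂A     = {green, red}

U open, U⊆A: ∅. int(A) = ⋃ = ∅
X∖A={blue}, int(X∖A)={blue}, hence cl(A)={green, red}
∂A: remove int from cl → {green, red}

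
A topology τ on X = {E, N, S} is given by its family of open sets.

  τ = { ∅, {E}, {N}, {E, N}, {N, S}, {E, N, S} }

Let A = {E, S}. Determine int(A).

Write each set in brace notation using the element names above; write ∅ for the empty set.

interior: largest open inside A is {E} (from ∅, {E})

{E}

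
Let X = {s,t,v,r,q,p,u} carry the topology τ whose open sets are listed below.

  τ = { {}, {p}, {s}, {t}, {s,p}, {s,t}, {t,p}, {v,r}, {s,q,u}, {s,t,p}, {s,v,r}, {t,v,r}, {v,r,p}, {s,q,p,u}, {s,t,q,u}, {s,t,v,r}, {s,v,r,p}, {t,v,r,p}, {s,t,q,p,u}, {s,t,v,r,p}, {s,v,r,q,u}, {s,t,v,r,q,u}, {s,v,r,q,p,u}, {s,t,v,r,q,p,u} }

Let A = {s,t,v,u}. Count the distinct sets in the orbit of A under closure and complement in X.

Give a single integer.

8

complement {r,q,p}; its interior {p}; cl(A) = X∖{p} = {s,t,v,r,q,u}
With k = closure, c = complement:
  1. A     = {s,t,v,u}
  2. kA    = {s,t,v,r,q,u}
  3. cA    = {r,q,p}
  4. ckA   = {p}
  5. kcA   = {v,r,q,p,u}
  6. ckcA  = {s,t}
  7. kckcA = {s,t,q,u}
  8. ckckcA = {v,r,p}
k, c of each give nothing new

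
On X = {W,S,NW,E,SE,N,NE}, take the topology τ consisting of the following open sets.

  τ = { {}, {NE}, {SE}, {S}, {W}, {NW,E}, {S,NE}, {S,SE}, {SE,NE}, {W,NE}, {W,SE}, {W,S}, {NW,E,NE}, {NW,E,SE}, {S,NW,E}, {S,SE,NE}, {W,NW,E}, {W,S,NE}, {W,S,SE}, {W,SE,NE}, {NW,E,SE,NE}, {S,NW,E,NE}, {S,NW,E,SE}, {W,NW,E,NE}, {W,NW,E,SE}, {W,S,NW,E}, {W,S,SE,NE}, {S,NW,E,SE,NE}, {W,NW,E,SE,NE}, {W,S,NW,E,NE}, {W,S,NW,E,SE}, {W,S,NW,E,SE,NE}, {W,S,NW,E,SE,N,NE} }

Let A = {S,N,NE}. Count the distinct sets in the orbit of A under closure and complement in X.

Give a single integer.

closure: X∖int(X∖A) = X∖{W,NW,E,SE} = {S,N,NE}
Let k=closure and c=complement:
  1. A     = {S,N,NE}
  2. cA    = {W,NW,E,SE}
  3. kcA   = {W,NW,E,SE,N}
  4. ckcA  = {S,NE}
— saturated at 4

4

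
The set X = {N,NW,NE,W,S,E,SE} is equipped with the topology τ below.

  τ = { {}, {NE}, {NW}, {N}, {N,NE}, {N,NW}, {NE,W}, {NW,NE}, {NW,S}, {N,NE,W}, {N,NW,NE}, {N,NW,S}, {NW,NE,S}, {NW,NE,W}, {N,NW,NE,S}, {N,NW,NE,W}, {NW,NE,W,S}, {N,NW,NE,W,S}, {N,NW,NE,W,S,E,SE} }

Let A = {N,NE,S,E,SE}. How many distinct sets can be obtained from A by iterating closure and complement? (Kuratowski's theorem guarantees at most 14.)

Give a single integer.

closure: X∖int(X∖A) = X∖{NW} = {N,NE,W,S,E,SE}
Let k=closure and c=complement:
  1. A     = {N,NE,S,E,SE}
  2. kA    = {N,NE,W,S,E,SE}
  3. cA    = {NW,W}
  4. ckA   = {NW}
  5. kcA   = {NW,W,S,E,SE}
  6. kckA  = {NW,S,E,SE}
  7. ckcA  = {N,NE}
  8. ckckA = {N,NE,W}
  9. kckcA = {N,NE,W,E,SE}
  10. ckckcA = {NW,S}
— saturated at 10

10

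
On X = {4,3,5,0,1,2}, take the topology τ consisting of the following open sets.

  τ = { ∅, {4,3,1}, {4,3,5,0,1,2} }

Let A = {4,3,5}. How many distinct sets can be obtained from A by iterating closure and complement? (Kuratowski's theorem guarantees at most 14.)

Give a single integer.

4

closure: X∖int(X∖A) = X∖∅ = {4,3,5,0,1,2}
Let k=closure and c=complement:
  1. A     = {4,3,5}
  2. kA    = {4,3,5,0,1,2}
  3. cA    = {0,1,2}
  4. ckA   = ∅
— saturated at 4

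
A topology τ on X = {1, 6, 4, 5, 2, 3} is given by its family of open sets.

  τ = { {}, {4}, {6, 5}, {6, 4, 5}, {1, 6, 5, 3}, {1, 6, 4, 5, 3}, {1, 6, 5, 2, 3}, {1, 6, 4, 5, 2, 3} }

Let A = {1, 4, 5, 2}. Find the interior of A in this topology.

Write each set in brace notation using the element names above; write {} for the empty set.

{4}

open subsets of A: {}, {4}; so int(A) = {4}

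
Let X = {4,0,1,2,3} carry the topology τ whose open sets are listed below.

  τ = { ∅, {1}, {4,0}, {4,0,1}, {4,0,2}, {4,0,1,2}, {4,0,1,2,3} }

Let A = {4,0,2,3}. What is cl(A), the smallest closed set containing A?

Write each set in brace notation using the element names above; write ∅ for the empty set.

X∖A={1}, int(X∖A)={1}, hence cl(A)={4,0,2,3}

{4,0,2,3}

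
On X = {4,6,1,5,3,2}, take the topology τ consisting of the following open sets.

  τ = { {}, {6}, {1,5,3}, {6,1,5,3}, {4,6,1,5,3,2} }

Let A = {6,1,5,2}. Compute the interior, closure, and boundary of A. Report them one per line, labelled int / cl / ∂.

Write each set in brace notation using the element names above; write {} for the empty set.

open subsets of A: {}, {6}; so int(A) = {6}
closure: X∖int(X∖A) = X∖{} = {4,6,1,5,3,2}
∂A = {4,6,1,5,3,2} minus {6} = {4,1,5,3,2}

int(A) = {6}
cl(A)  = {4,6,1,5,3,2}
∂A     = {4,1,5,3,2}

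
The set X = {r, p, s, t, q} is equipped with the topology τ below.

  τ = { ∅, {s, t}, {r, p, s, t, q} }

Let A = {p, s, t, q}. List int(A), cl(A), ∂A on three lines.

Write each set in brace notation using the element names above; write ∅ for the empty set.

int(A) = {s, t}
cl(A)  = {r, p, s, t, q}
∂A     = {r, p, q}

opens ⊆ A: ∅, {s, t}; union → int = {s, t}
complement {r}; its interior ∅; cl(A) = X∖∅ = {r, p, s, t, q}
boundary = {r, p, s, t, q} ∖ {s, t} = {r, p, q}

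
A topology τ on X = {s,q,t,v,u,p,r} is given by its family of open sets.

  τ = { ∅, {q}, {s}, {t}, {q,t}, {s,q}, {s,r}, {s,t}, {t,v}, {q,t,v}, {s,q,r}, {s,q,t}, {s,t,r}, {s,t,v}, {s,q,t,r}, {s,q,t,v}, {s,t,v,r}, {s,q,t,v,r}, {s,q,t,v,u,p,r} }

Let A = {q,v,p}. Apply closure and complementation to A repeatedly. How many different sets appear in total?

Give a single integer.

8

X∖A={s,t,u,r}, int(X∖A)={s,t,r}, hence cl(A)={q,v,u,p}
Orbit (k=closure, c=complement):
  1. A     = {q,v,p}
  2. kA    = {q,v,u,p}
  3. cA    = {s,t,u,r}
  4. ckA   = {s,t,r}
  5. kcA   = {s,t,v,u,p,r}
  6. ckcA  = {q}
  7. kckcA = {q,u,p}
  8. ckckcA = {s,t,v,r}
(closed under both — stop)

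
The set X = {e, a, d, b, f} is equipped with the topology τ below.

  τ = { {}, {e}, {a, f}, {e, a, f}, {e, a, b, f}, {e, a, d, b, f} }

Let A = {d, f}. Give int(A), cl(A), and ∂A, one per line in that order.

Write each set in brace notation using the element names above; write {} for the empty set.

interior: largest open inside A is {} (from {})
cl via duality: int({e, a, b}) = {e}, so X∖{e} = {a, d, b, f}
cl∖int = {a, d, b, f}

int(A) = {}
cl(A)  = {a, d, b, f}
∂A     = {a, d, b, f}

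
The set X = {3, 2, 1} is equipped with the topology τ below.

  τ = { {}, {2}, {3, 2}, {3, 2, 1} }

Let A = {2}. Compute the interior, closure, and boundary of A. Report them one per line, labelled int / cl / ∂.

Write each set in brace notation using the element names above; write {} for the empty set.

open subsets of A: {}, {2}; so int(A) = {2}
closure: X∖int(X∖A) = X∖{} = {3, 2, 1}
∂A = {3, 2, 1} minus {2} = {3, 1}

int(A) = {2}
cl(A)  = {3, 2, 1}
∂A     = {3, 1}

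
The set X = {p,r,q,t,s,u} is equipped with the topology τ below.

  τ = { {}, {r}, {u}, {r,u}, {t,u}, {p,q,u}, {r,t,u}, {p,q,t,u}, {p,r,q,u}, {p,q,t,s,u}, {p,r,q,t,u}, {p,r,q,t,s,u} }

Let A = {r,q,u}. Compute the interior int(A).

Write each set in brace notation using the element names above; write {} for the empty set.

{r,u}

U open, U⊆A: {}, {u}, {r}, {r,u}. int(A) = ⋃ = {r,u}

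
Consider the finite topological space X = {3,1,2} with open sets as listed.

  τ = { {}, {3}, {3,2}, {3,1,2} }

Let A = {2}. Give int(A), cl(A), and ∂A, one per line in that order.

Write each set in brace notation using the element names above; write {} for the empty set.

open subsets of A: {}; so int(A) = {}
closure: X∖int(X∖A) = X∖{3} = {1,2}
∂A = {1,2} minus {} = {1,2}

int(A) = {}
cl(A)  = {1,2}
∂A     = {1,2}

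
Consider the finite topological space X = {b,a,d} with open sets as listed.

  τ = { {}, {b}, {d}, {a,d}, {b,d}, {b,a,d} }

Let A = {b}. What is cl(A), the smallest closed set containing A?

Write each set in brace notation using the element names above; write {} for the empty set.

X∖A={a,d}, int(X∖A)={a,d}, hence cl(A)={b}

{b}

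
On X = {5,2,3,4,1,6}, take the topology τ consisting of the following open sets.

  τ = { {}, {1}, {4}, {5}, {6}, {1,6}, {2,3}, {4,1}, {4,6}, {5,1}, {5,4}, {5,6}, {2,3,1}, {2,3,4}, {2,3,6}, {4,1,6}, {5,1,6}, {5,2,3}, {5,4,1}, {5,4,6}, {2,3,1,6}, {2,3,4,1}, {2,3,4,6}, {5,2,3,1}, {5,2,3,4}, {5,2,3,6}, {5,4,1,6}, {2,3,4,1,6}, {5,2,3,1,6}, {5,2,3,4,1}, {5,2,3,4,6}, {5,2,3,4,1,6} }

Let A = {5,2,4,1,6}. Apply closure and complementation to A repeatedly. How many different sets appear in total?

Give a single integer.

6

X∖A={3}, int(X∖A)={}, hence cl(A)={5,2,3,4,1,6}
Orbit (k=closure, c=complement):
  1. A     = {5,2,4,1,6}
  2. kA    = {5,2,3,4,1,6}
  3. cA    = {3}
  4. ckA   = {}
  5. kcA   = {2,3}
  6. ckcA  = {5,4,1,6}
(closed under both — stop)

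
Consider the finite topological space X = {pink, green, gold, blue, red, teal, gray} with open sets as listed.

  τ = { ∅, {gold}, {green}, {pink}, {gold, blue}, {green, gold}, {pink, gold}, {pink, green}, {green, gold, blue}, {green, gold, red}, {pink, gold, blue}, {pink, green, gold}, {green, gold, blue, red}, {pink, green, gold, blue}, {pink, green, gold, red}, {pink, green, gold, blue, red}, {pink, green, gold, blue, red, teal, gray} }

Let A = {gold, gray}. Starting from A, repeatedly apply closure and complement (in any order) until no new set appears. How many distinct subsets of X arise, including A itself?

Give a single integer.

8

cl via duality: int({pink, green, blue, red, teal}) = {pink, green}, so X∖{pink, green} = {gold, blue, red, teal, gray}
Write k for closure, c for complement:
  1. A     = {gold, gray}
  2. kA    = {gold, blue, red, teal, gray}
  3. cA    = {pink, green, blue, red, teal}
  4. ckA   = {pink, green}
  5. kcA   = {pink, green, blue, red, teal, gray}
  6. kckA  = {pink, green, red, teal, gray}
  7. ckcA  = {gold}
  8. ckckA = {gold, blue}
applying k or c yields no new set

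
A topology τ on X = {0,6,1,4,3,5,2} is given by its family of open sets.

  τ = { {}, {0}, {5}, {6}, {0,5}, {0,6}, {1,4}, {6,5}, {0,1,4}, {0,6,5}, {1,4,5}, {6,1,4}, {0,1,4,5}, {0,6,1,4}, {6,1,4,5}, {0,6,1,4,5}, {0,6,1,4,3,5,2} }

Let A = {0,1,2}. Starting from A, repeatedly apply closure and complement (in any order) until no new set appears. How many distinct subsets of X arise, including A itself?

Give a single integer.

cl via duality: int({6,4,3,5}) = {6,5}, so X∖{6,5} = {0,1,4,3,2}
Write k for closure, c for complement:
  1. A     = {0,1,2}
  2. kA    = {0,1,4,3,2}
  3. cA    = {6,4,3,5}
  4. ckA   = {6,5}
  5. kcA   = {6,1,4,3,5,2}
  6. kckA  = {6,3,5,2}
  7. ckcA  = {0}
  8. ckckA = {0,1,4}
  9. kckcA = {0,3,2}
  10. ckckcA = {6,1,4,5}
applying k or c yields no new set

10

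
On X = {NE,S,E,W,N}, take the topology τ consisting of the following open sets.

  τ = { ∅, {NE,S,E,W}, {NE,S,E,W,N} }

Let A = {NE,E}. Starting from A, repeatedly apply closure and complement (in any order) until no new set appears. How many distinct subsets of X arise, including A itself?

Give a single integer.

4

cl via duality: int({S,W,N}) = ∅, so X∖∅ = {NE,S,E,W,N}
Write k for closure, c for complement:
  1. A     = {NE,E}
  2. kA    = {NE,S,E,W,N}
  3. cA    = {S,W,N}
  4. ckA   = ∅
applying k or c yields no new set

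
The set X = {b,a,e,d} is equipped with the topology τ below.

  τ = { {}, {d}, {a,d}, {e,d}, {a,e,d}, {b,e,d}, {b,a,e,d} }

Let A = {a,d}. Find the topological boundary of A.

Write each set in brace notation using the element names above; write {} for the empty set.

{b,e}

U open, U⊆A: {}, {d}, {a,d}. int(A) = ⋃ = {a,d}
X∖A={b,e}, int(X∖A)={}, hence cl(A)={b,a,e,d}
∂A: remove int from cl → {b,e}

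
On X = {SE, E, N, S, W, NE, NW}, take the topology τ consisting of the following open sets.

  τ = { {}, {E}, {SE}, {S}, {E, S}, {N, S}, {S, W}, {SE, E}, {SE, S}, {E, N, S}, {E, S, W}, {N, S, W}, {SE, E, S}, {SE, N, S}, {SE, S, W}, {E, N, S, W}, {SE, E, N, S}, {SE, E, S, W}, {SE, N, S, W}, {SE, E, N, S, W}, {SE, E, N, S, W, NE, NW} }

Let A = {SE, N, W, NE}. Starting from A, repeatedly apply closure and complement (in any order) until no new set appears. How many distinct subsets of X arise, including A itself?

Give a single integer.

closure: X∖int(X∖A) = X∖{E, S} = {SE, N, W, NE, NW}
Let k=closure and c=complement:
  1. A     = {SE, N, W, NE}
  2. kA    = {SE, N, W, NE, NW}
  3. cA    = {E, S, NW}
  4. ckA   = {E, S}
  5. kcA   = {E, N, S, W, NE, NW}
  6. ckcA  = {SE}
  7. kckcA = {SE, NE, NW}
  8. ckckcA = {E, N, S, W}
— saturated at 8

8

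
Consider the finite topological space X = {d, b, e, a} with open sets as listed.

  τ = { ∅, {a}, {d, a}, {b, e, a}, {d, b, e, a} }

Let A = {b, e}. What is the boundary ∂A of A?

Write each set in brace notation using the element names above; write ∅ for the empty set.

{b, e}

opens ⊆ A: ∅; union → int = ∅
complement {d, a}; its interior {d, a}; cl(A) = X∖{d, a} = {b, e}
boundary = {b, e} ∖ ∅ = {b, e}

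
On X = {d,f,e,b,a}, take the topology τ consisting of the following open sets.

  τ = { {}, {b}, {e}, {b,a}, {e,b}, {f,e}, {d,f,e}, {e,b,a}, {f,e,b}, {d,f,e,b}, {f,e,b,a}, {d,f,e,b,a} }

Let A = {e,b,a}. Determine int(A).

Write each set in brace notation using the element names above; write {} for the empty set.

U open, U⊆A: {}, {e}, {b}, {b,a}, {e,b}, {e,b,a}. int(A) = ⋃ = {e,b,a}

{e,b,a}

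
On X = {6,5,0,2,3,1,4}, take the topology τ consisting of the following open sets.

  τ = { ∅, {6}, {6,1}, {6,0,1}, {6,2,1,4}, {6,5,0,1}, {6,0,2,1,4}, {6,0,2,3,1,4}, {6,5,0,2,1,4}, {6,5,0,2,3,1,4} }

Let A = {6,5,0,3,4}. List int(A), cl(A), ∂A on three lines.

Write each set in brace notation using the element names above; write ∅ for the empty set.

opens ⊆ A: ∅, {6}; union → int = {6}
complement {2,1}; its interior ∅; cl(A) = X∖∅ = {6,5,0,2,3,1,4}
boundary = {6,5,0,2,3,1,4} ∖ {6} = {5,0,2,3,1,4}

int(A) = {6}
cl(A)  = {6,5,0,2,3,1,4}
∂A     = {5,0,2,3,1,4}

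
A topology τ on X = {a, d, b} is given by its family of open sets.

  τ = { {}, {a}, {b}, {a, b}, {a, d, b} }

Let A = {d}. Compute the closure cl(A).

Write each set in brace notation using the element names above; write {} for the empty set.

{d}

complement {a, b}; its interior {a, b}; cl(A) = X∖{a, b} = {d}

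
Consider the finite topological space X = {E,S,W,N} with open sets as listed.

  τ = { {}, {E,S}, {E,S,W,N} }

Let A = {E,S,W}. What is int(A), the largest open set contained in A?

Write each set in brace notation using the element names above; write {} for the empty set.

interior: largest open inside A is {E,S} (from {}, {E,S})

{E,S}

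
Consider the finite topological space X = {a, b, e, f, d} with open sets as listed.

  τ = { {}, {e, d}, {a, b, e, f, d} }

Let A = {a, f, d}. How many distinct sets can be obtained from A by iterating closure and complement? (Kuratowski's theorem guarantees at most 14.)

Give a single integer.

4

complement {b, e}; its interior {}; cl(A) = X∖{} = {a, b, e, f, d}
With k = closure, c = complement:
  1. A     = {a, f, d}
  2. kA    = {a, b, e, f, d}
  3. cA    = {b, e}
  4. ckA   = {}
k, c of each give nothing new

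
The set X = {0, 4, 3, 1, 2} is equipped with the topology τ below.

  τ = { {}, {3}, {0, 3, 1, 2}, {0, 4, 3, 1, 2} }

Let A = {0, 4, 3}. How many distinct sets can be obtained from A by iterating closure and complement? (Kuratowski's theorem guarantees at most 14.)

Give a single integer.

6

cl via duality: int({1, 2}) = {}, so X∖{} = {0, 4, 3, 1, 2}
Write k for closure, c for complement:
  1. A     = {0, 4, 3}
  2. kA    = {0, 4, 3, 1, 2}
  3. cA    = {1, 2}
  4. ckA   = {}
  5. kcA   = {0, 4, 1, 2}
  6. ckcA  = {3}
applying k or c yields no new set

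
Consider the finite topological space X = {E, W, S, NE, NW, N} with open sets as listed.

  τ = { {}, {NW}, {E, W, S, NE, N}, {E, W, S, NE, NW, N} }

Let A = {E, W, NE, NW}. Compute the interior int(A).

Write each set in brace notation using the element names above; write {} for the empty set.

U open, U⊆A: {}, {NW}. int(A) = ⋃ = {NW}

{NW}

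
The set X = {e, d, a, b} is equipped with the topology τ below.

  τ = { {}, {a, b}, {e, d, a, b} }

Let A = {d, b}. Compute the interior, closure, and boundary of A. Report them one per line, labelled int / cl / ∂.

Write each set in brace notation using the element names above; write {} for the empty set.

open subsets of A: {}; so int(A) = {}
closure: X∖int(X∖A) = X∖{} = {e, d, a, b}
∂A = {e, d, a, b} minus {} = {e, d, a, b}

int(A) = {}
cl(A)  = {e, d, a, b}
∂A     = {e, d, a, b}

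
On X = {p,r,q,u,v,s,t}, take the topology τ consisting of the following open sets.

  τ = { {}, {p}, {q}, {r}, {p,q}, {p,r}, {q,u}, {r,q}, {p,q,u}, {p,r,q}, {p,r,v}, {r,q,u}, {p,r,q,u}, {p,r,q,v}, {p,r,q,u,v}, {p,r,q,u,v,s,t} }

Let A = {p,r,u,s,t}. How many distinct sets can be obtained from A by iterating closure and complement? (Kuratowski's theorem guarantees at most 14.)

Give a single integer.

10

X∖A={q,v}, int(X∖A)={q}, hence cl(A)={p,r,u,v,s,t}
Orbit (k=closure, c=complement):
  1. A     = {p,r,u,s,t}
  2. kA    = {p,r,u,v,s,t}
  3. cA    = {q,v}
  4. ckA   = {q}
  5. kcA   = {q,u,v,s,t}
  6. kckA  = {q,u,s,t}
  7. ckcA  = {p,r}
  8. ckckA = {p,r,v}
  9. kckcA = {p,r,v,s,t}
  10. ckckcA = {q,u}
(closed under both — stop)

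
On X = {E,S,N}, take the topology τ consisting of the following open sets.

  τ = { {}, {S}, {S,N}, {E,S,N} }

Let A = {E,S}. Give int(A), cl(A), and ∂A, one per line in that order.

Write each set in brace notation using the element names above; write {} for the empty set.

int(A) = {S}
cl(A)  = {E,S,N}
∂A     = {E,N}

U open, U⊆A: {}, {S}. int(A) = ⋃ = {S}
X∖A={N}, int(X∖A)={}, hence cl(A)={E,S,N}
∂A: remove int from cl → {E,N}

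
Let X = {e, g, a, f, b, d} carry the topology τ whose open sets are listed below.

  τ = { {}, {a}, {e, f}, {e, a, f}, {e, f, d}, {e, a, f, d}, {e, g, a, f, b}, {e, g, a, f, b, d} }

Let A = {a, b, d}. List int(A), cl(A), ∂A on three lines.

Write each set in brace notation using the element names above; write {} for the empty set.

int(A) = {a}
cl(A)  = {g, a, b, d}
∂A     = {g, b, d}

open subsets of A: {}, {a}; so int(A) = {a}
closure: X∖int(X∖A) = X∖{e, f} = {g, a, b, d}
∂A = {g, a, b, d} minus {a} = {g, b, d}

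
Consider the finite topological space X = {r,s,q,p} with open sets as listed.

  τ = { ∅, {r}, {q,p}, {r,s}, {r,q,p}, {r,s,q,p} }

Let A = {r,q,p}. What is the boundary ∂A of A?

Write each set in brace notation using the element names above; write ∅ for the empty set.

{s}

U open, U⊆A: ∅, {r}, {q,p}, {r,q,p}. int(A) = ⋃ = {r,q,p}
X∖A={s}, int(X∖A)=∅, hence cl(A)={r,s,q,p}
∂A: remove int from cl → {s}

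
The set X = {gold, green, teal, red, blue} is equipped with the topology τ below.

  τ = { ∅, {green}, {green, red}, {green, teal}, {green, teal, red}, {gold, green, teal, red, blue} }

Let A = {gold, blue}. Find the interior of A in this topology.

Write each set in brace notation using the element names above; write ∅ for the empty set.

∅

opens ⊆ A: ∅; union → int = ∅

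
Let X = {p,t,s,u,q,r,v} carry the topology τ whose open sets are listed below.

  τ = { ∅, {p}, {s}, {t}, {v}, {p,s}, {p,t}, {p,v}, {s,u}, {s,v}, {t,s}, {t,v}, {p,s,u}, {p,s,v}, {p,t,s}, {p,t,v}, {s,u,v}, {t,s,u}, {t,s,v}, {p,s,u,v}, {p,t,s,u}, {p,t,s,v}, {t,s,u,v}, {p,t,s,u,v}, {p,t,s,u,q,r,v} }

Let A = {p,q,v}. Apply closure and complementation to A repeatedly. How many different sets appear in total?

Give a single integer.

6

cl via duality: int({t,s,u,r}) = {t,s,u}, so X∖{t,s,u} = {p,q,r,v}
Write k for closure, c for complement:
  1. A     = {p,q,v}
  2. kA    = {p,q,r,v}
  3. cA    = {t,s,u,r}
  4. ckA   = {t,s,u}
  5. kcA   = {t,s,u,q,r}
  6. ckcA  = {p,v}
applying k or c yields no new set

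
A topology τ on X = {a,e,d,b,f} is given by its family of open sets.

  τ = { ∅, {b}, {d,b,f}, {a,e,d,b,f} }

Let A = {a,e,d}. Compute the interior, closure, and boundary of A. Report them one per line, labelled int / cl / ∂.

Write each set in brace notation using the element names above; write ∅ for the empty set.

opens ⊆ A: ∅; union → int = ∅
complement {b,f}; its interior {b}; cl(A) = X∖{b} = {a,e,d,f}
boundary = {a,e,d,f} ∖ ∅ = {a,e,d,f}

int(A) = ∅
cl(A)  = {a,e,d,f}
∂A     = {a,e,d,f}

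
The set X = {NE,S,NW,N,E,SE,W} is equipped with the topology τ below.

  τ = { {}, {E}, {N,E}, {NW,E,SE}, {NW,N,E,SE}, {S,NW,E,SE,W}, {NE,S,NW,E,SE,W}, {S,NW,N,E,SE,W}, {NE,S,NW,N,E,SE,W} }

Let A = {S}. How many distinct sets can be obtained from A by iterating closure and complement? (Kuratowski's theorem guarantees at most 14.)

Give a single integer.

closure: X∖int(X∖A) = X∖{NW,N,E,SE} = {NE,S,W}
Let k=closure and c=complement:
  1. A     = {S}
  2. kA    = {NE,S,W}
  3. cA    = {NE,NW,N,E,SE,W}
  4. ckA   = {NW,N,E,SE}
  5. kcA   = {NE,S,NW,N,E,SE,W}
  6. ckcA  = {}
— saturated at 6

6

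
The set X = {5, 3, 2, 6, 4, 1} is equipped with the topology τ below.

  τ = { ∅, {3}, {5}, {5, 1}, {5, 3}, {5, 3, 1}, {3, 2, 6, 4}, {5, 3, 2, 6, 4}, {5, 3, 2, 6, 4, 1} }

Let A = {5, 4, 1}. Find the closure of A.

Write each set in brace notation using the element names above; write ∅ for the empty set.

X∖A={3, 2, 6}, int(X∖A)={3}, hence cl(A)={5, 2, 6, 4, 1}

{5, 2, 6, 4, 1}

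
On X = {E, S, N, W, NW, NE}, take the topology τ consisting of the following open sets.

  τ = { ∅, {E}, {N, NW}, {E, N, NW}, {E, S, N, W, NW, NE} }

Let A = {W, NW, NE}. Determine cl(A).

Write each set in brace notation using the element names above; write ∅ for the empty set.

closure: X∖int(X∖A) = X∖{E} = {S, N, W, NW, NE}

{S, N, W, NW, NE}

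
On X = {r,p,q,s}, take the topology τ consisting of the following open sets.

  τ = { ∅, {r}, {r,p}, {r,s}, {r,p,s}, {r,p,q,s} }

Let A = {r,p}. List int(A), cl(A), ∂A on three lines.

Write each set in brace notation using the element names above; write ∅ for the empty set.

U open, U⊆A: ∅, {r}, {r,p}. int(A) = ⋃ = {r,p}
X∖A={q,s}, int(X∖A)=∅, hence cl(A)={r,p,q,s}
∂A: remove int from cl → {q,s}

int(A) = {r,p}
cl(A)  = {r,p,q,s}
∂A     = {q,s}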